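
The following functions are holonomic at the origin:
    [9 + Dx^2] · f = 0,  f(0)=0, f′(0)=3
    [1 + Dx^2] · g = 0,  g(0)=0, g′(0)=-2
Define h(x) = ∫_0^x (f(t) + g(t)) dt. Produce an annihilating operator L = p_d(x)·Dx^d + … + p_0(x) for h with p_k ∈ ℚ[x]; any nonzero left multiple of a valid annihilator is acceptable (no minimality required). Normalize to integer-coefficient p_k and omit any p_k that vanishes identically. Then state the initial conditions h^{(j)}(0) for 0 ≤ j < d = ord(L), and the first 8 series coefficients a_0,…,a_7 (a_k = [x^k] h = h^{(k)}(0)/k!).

f: a_k = 0, 3, 0, -9/2, 0, 81/40, 0, -243/560, …
g: a_k = 0, -2, 0, 1/3, 0, -1/60, 0, 1/2520, …
f+g: L₀ = lclm(L_f,L_g), ord ≤ 2+2.
Integrate: L := L₀·Dx.
L = 9·Dx + 10·Dx^3 + Dx^5  (order 5).
h: a_k = 0, 0, 1/2, 0, -25/24, 0, 241/720, 0, …
ICs: h(0) = 0, h′(0) = 0, h′′(0) = 1, h′′′(0) = 0, h′′′′(0) = -25.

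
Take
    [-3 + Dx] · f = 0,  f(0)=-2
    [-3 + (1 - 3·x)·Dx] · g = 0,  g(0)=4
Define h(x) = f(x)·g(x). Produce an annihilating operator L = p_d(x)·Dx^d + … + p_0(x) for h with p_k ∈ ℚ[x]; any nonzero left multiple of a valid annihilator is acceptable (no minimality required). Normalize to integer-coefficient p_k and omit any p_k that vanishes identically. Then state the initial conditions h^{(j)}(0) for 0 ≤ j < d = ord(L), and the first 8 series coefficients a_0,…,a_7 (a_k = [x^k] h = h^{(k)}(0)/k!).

f: a_k = -2, -6, -9, -9, -27/4, -81/20, -81/40, -243/280, …
g: a_k = 4, 12, 36, 108, 324, 972, 2916, 8748, …
Product ⇒ symmetric product L₀, ord ≤ 1.
L = (6 - 9·x) + (-1 + 3·x)·Dx  (order 1).
h: a_k = -8, -48, -180, -576, -1755, -26406/5, -158517/10, -332910/7, …
ICs: h(0) = -8.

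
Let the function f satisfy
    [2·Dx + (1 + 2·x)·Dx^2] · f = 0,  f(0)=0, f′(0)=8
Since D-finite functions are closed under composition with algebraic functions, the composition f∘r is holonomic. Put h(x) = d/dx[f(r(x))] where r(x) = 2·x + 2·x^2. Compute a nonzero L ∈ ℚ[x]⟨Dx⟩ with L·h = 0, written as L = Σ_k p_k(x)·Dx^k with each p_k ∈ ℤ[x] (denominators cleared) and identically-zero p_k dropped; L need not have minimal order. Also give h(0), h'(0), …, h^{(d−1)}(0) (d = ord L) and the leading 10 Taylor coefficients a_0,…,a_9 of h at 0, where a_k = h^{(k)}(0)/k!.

f: a_k = 0, 8, -8, 32/3, -16, 128/5, -128/3, 512/7, -128, 2048/9, …
L₀ from L_f via x↦r, Dx↦r'^{-1}Dx.
h=h₀': d/dx-closure on L₀ ⇒ L.
L = 2 + (1 + 2·x)·Dx  (order 1).
h: a_k = 16, -32, 64, -128, 256, -512, 1024, -2048, 4096, -8192, …
ICs: h(0) = 16.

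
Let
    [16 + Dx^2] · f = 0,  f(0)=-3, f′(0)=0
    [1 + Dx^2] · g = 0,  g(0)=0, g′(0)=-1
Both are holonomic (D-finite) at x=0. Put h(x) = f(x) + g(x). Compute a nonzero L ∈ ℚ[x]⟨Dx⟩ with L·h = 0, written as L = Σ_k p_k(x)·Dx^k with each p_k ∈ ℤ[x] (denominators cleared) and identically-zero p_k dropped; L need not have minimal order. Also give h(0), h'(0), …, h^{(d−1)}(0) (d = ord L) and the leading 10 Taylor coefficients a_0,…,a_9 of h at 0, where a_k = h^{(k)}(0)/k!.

L = 16 + 17·Dx^2 + Dx^4  (order 4).
h: a_k = -3, -1, 24, 1/6, -32, -1/120, 256/15, 1/5040, -512/105, -1/362880, …
ICs: h(0) = -3, h′(0) = -1, h′′(0) = 48, h′′′(0) = 1.

f: a_k = -3, 0, 24, 0, -32, 0, 256/15, 0, -512/105, 0, …
g: a_k = 0, -1, 0, 1/6, 0, -1/120, 0, 1/5040, 0, -1/362880, …
f+g: L₀ = lclm(L_f,L_g), ord ≤ 2+2.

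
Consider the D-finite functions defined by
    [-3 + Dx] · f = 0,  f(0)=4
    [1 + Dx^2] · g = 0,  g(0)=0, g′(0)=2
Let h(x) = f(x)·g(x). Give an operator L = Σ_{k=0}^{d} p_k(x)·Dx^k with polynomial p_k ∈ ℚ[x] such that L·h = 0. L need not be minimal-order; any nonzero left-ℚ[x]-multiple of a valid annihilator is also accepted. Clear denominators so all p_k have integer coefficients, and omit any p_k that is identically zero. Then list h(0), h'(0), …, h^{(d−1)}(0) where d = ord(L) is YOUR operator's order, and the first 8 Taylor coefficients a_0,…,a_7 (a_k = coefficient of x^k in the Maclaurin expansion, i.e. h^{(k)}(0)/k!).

L = 10 - 6·Dx + Dx^2  (order 2).
h: a_k = 0, 8, 24, 104/3, 32, 316/15, 52/5, 1228/315, …
ICs: h(0) = 0, h′(0) = 8.

f: a_k = 4, 12, 18, 18, 27/2, 81/10, 81/20, 243/140, …
g: a_k = 0, 2, 0, -1/3, 0, 1/60, 0, -1/2520, …
f·g: L₀ = L_f ⊗_s L_g, ord ≤ 1·2.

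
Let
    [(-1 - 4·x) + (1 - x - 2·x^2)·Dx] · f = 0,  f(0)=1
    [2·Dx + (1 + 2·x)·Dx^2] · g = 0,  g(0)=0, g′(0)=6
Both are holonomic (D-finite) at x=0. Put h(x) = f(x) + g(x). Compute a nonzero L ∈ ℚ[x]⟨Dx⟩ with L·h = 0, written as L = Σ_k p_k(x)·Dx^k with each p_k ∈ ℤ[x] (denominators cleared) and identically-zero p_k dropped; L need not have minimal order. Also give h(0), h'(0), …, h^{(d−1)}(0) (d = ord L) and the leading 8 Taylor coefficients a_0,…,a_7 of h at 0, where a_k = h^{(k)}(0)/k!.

f: a_k = 1, 1, 3, 5, 11, 21, 43, 85, …
g: a_k = 0, 6, -6, 8, -12, 96/5, -32, 384/7, …
Sum ⇒ L₀ = lclm(L_f,L_g) in ℚ(x)⟨Dx⟩.
L = (54 + 228·x + 432·x^2 + 288·x^3 + 192·x^4)·Dx + (11 + 124·x + 464·x^2 + 704·x^3 + 592·x^4 + 320·x^5)·Dx^2 + (-4 - 19·x - 17·x^2 + 42·x^3 + 116·x^4 + 136·x^5 + 64·x^6)·Dx^3  (order 3).
h: a_k = 1, 7, -3, 13, -1, 201/5, 11, 979/7, …
ICs: h(0) = 1, h′(0) = 7, h′′(0) = -6.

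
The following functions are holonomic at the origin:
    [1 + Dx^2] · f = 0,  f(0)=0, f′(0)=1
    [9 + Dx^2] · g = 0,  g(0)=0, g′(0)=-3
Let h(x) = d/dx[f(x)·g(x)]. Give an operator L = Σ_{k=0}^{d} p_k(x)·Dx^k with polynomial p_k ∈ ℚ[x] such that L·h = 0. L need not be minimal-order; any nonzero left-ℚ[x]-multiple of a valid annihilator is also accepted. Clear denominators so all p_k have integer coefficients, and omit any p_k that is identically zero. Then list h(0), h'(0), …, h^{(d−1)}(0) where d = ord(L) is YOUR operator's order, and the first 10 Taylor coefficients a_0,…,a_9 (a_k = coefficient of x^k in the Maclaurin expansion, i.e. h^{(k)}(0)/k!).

f: a_k = 0, 1, 0, -1/6, 0, 1/120, 0, -1/5040, 0, 1/362880, …
g: a_k = 0, -3, 0, 9/2, 0, -81/40, 0, 243/560, 0, -243/4480, …
Sym-product of L_f,L_g gives L₀ (≤ ord 4).
h₀' ⇒ L via d/dx closure of L₀.
L = 64 + 20·Dx^2 + Dx^4  (order 4).
h: a_k = 0, -6, 0, 20, 0, -84/5, 0, 136/21, 0, -1364/945, …
ICs: h(0) = 0, h′(0) = -6, h′′(0) = 0, h′′′(0) = 120.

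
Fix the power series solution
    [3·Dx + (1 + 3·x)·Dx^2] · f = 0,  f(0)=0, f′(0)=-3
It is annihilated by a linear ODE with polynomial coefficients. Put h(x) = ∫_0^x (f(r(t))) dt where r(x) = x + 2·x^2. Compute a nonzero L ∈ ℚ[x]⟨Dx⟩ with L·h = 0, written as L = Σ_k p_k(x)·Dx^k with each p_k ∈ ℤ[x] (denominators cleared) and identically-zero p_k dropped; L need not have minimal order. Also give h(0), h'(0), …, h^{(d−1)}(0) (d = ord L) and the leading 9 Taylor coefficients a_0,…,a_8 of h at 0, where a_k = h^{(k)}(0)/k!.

f: a_k = 0, -3, 9/2, -9, 81/4, -243/5, 243/2, -2187/7, 6561/8, …
f∘r: x↦r, Dx↦Dx/r' in L_f ⇒ L₀.
h=∫₀ˣh₀: take L = L₀·Dx.
L = (-1 + 12·x + 24·x^2)·Dx^2 + (1 + 7·x + 18·x^2 + 24·x^3)·Dx^3  (order 3).
h: a_k = 0, 0, -3/2, -1/2, 9/4, -63/20, 9/10, 99/14, -1053/56, …
ICs: h(0) = 0, h′(0) = 0, h′′(0) = -3.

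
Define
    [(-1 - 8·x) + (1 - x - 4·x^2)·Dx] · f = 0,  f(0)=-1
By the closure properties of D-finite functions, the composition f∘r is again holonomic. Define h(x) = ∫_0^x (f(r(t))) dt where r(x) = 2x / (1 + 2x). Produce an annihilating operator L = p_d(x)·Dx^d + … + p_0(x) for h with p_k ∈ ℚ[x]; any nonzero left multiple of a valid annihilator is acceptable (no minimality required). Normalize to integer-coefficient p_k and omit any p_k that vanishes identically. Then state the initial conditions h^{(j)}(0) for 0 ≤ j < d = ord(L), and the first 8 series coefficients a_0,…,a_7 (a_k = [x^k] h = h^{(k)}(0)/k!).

f: a_k = -1, -1, -5, -9, -29, -65, -181, -441, …
L₀ from L_f via x↦r, Dx↦r'^{-1}Dx.
h=∫₀ˣh₀: take L = L₀·Dx.
L = (2 + 36·x)·Dx + (-1 - 4·x + 12·x^2 + 32·x^3)·Dx^2  (order 2).
h: a_k = 0, -1, -1, -16/3, 0, -256/5, 256/3, -5120/7, …
ICs: h(0) = 0, h′(0) = -1.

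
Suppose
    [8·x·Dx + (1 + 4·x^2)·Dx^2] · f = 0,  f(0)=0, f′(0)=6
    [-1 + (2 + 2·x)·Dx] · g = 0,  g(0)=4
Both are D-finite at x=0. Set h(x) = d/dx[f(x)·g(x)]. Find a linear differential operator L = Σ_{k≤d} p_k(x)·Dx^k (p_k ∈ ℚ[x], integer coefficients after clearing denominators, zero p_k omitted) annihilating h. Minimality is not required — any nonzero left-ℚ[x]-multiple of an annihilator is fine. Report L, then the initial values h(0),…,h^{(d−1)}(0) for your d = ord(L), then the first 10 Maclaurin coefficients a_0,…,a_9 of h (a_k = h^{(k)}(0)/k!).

L = (29 + 160·x - 280·x^2 - 384·x^3 - 48·x^4) + (76 + 300·x - 288·x^2 - 1664·x^3 - 1344·x^4 - 192·x^5)·Dx + (12 - 40·x - 84·x^2 - 256·x^3 - 544·x^4 - 384·x^5 - 64·x^6)·Dx^2  (order 2).
h: a_k = 24, 24, -105, -58, 6389/16, 17787/80, -1022653/640, -944407/1120, 182552775/28672, 283392841/86016, …
ICs: h(0) = 24, h′(0) = 24.

f: a_k = 0, 6, 0, -8, 0, 96/5, 0, -384/7, 0, 512/3, …
g: a_k = 4, 2, -1/2, 1/4, -5/32, 7/64, -21/256, 33/512, -429/8192, 715/16384, …
L₀ := L_f ⊗_s L_g (sym. prod.), ord ≤ 2.
h=h₀': d/dx-closure on L₀ ⇒ L.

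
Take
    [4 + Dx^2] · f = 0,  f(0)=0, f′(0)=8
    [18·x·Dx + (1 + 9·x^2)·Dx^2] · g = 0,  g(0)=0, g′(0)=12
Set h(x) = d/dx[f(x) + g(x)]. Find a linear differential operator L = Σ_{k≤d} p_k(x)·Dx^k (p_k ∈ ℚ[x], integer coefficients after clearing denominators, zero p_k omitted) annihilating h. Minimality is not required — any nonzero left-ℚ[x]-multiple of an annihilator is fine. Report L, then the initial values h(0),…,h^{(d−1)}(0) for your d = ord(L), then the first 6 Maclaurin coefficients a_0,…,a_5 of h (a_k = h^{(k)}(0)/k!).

f: a_k = 0, 8, 0, -16/3, 0, 16/15, …
g: a_k = 0, 12, 0, -36, 0, 972/5, …
L₀ := lclm(L_f,L_g); ord L₀ ≤ 2+2.
h=h₀': d/dx-closure on L₀ ⇒ L.
L = (-3744·x + 37584·x^3 + 11664·x^5) + (-28 + 864·x^2 + 10692·x^4 + 5832·x^6)·Dx + (-936·x + 9396·x^3 + 2916·x^5)·Dx^2 + (-7 + 216·x^2 + 2673·x^4 + 1458·x^6)·Dx^3  (order 3).
h: a_k = 20, 0, -124, 0, 2932/3, 0, …
ICs: h(0) = 20, h′(0) = 0, h′′(0) = -248.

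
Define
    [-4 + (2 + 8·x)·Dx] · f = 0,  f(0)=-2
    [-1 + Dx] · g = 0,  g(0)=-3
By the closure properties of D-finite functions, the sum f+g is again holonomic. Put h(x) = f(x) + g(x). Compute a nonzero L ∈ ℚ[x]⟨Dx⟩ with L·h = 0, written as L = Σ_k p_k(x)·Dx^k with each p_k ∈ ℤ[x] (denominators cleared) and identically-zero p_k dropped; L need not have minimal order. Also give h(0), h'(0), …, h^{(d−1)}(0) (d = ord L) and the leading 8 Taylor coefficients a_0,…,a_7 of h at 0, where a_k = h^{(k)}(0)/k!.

f: a_k = -2, -4, 4, -8, 20, -56, 168, -528, …
g: a_k = -3, -3, -3/2, -1/2, -1/8, -1/40, -1/240, -1/1680, …
f+g: L₀ = lclm(L_f,L_g), ord ≤ 1+1.
L = (6 + 8·x) + (-5 - 8·x - 16·x^2)·Dx + (-1 + 16·x^2)·Dx^2  (order 2).
h: a_k = -5, -7, 5/2, -17/2, 159/8, -2241/40, 40319/240, -887041/1680, …
ICs: h(0) = -5, h′(0) = -7.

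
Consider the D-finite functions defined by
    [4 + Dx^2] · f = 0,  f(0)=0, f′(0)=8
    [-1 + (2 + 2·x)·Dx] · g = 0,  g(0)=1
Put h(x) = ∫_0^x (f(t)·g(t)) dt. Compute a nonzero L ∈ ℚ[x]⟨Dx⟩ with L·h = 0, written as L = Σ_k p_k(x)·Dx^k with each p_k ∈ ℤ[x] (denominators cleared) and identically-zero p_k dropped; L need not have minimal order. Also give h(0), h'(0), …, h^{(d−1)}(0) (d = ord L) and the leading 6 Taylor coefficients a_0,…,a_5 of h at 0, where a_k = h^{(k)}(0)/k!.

f: a_k = 0, 8, 0, -16/3, 0, 16/15, …
g: a_k = 1, 1/2, -1/8, 1/16, -5/128, 7/256, …
L₀ := L_f ⊗_s L_g (sym. prod.), ord ≤ 2.
Integrate: L := L₀·Dx.
L = (19 + 32·x + 16·x^2)·Dx + (-4 - 4·x)·Dx^2 + (4 + 8·x + 4·x^2)·Dx^3  (order 3).
h: a_k = 0, 0, 4, 4/3, -19/12, -13/30, …
ICs: h(0) = 0, h′(0) = 0, h′′(0) = 8.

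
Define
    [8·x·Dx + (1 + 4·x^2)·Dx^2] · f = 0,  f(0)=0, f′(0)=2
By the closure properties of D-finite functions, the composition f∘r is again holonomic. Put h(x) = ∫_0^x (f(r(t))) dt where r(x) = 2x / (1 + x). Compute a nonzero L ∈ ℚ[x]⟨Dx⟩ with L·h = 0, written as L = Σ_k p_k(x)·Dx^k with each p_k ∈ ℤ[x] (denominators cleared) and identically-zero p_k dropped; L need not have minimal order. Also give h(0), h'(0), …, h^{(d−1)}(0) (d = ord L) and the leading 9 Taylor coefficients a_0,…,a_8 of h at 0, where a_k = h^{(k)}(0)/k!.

L = (2 + 34·x)·Dx^2 + (1 + 2·x + 17·x^2)·Dx^3  (order 3).
h: a_k = 0, 0, 2, -4/3, -13/3, 12, 202/15, -2444/21, 727/14, …
ICs: h(0) = 0, h′(0) = 0, h′′(0) = 4.

f: a_k = 0, 2, 0, -8/3, 0, 32/5, 0, -128/7, 0, …
h₀=f(r): pull back L_f along r ⇒ L₀.
Integrate: L := L₀·Dx.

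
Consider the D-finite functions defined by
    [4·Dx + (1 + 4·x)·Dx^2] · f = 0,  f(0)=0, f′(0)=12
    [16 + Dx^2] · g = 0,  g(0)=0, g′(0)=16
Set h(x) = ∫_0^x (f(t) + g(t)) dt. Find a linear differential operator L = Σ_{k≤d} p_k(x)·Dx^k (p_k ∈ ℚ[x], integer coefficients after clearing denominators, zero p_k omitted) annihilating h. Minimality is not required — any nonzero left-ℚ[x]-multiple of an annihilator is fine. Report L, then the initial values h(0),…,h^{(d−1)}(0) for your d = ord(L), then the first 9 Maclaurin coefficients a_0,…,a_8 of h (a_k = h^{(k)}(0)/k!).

f: a_k = 0, 12, -24, 64, -192, 3072/5, -2048, 49152/7, -24576, …
g: a_k = 0, 16, 0, -128/3, 0, 512/15, 0, -4096/315, 0, …
f+g: L₀ = lclm(L_f,L_g), ord ≤ 2+2.
∫: right-multiply L₀ by Dx.
L = (448 + 512·x + 1024·x^2)·Dx^2 + (48 + 320·x + 768·x^2 + 1024·x^3)·Dx^3 + (28 + 32·x + 64·x^2)·Dx^4 + (3 + 20·x + 48·x^2 + 64·x^3)·Dx^5  (order 5).
h: a_k = 0, 0, 14, -8, 16/3, -192/5, 4864/45, -2048/7, 39424/45, …
ICs: h(0) = 0, h′(0) = 0, h′′(0) = 28, h′′′(0) = -48, h′′′′(0) = 128.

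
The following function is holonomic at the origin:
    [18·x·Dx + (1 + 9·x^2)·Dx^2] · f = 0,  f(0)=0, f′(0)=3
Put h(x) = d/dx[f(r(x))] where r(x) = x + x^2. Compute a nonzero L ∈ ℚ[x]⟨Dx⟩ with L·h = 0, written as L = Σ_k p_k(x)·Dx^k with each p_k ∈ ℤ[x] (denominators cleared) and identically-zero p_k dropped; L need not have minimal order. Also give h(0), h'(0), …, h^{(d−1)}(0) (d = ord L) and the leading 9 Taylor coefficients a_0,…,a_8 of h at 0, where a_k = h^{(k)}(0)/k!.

L = (-2 + 18·x + 72·x^2 + 108·x^3 + 54·x^4) + (1 + 2·x + 9·x^2 + 36·x^3 + 45·x^4 + 18·x^5)·Dx  (order 1).
h: a_k = 3, 6, -27, -108, 108, 1404, 1215, -13608, -37179, …
ICs: h(0) = 3.

f: a_k = 0, 3, 0, -9, 0, 243/5, 0, -2187/7, 0, …
h₀=f(r): pull back L_f along r ⇒ L₀.
h=h₀': d/dx-closure on L₀ ⇒ L.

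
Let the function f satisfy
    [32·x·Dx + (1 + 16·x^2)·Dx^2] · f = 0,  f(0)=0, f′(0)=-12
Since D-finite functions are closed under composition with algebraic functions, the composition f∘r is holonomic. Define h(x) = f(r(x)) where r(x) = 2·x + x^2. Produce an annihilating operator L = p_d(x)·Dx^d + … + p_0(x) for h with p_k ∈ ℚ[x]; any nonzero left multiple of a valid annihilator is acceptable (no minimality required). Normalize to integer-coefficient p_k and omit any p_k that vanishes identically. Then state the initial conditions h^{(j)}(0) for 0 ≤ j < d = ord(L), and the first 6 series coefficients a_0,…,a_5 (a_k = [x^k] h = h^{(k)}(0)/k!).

f: a_k = 0, -12, 0, 64, 0, -3072/5, …
f∘r: x↦r, Dx↦Dx/r' in L_f ⇒ L₀.
L = (-1 + 128·x + 256·x^2 + 192·x^3 + 48·x^4)·Dx + (1 + x + 64·x^2 + 128·x^3 + 80·x^4 + 16·x^5)·Dx^2  (order 2).
h: a_k = 0, -24, -12, 512, 768, -96384/5, …
ICs: h(0) = 0, h′(0) = -24.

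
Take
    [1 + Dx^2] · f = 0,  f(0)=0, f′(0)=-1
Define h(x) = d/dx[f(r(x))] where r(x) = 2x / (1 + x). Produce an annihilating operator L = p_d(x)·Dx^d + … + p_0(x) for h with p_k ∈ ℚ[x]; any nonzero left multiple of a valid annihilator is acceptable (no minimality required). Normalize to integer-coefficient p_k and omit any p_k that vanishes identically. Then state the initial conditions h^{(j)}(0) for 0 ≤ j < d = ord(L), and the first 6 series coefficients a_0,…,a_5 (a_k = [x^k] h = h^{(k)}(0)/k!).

L = (10 + 12·x + 6·x^2) + (6 + 18·x + 18·x^2 + 6·x^3)·Dx + (1 + 4·x + 6·x^2 + 4·x^3 + x^4)·Dx^2  (order 2).
h: a_k = -2, 4, -2, -8, 86/3, -60, …
ICs: h(0) = -2, h′(0) = 4.

f: a_k = 0, -1, 0, 1/6, 0, -1/120, …
h₀=f(r): pull back L_f along r ⇒ L₀.
h=h₀': d/dx-closure on L₀ ⇒ L.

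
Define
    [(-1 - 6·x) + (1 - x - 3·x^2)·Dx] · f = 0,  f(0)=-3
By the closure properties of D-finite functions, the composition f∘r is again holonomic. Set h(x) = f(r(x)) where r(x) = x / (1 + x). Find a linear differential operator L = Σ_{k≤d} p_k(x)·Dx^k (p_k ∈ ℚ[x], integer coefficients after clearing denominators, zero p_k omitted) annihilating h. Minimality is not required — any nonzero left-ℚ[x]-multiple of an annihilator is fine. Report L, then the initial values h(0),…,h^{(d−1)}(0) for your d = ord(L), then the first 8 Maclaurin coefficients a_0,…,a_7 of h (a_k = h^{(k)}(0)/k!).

f: a_k = -3, -3, -12, -21, -57, -120, -291, -651, …
L₀ from L_f via x↦r, Dx↦r'^{-1}Dx.
L = (1 + 7·x) + (-1 - 2·x + 2·x^2 + 3·x^3)·Dx  (order 1).
h: a_k = -3, -3, -9, 0, -27, 27, -108, 189, …
ICs: h(0) = -3.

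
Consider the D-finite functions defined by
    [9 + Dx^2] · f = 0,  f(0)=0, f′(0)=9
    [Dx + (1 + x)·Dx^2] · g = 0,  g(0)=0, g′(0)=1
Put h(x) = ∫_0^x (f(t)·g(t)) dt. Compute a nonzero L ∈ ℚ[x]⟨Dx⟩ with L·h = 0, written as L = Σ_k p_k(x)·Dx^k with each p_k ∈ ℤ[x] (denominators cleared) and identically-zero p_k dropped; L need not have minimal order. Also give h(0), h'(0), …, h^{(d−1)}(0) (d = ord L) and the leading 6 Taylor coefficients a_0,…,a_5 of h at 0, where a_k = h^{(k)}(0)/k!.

f: a_k = 0, 9, 0, -27/2, 0, 243/40, …
g: a_k = 0, 1, -1/2, 1/3, -1/4, 1/5, …
Product ⇒ symmetric product L₀, ord ≤ 4.
∫: right-multiply L₀ by Dx.
L = (2493 + 10854·x + 17091·x^2 + 11664·x^3 + 2916·x^4)·Dx + (612 + 1908·x + 1944·x^2 + 648·x^3)·Dx^2 + (592 + 2484·x + 3834·x^2 + 2592·x^3 + 648·x^4)·Dx^3 + (68 + 212·x + 216·x^2 + 72·x^3)·Dx^4 + (35 + 142·x + 215·x^2 + 144·x^3 + 36·x^4)·Dx^5  (order 5).
h: a_k = 0, 0, 0, 3, -9/8, -21/10, …
ICs: h(0) = 0, h′(0) = 0, h′′(0) = 0, h′′′(0) = 18, h′′′′(0) = -27.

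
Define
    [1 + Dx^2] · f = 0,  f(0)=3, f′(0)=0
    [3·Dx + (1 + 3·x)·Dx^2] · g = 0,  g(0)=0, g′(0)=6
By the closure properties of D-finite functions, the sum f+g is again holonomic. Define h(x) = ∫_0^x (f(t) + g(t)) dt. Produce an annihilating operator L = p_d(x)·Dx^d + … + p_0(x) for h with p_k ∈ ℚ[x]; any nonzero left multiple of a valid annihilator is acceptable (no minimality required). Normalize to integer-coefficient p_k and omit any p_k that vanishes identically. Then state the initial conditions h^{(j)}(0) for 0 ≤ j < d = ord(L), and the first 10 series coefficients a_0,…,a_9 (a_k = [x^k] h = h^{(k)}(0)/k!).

f: a_k = 3, 0, -3/2, 0, 1/8, 0, -1/240, 0, 1/13440, 0, …
g: a_k = 0, 6, -9, 18, -81/2, 486/5, -243, 4374/7, -6561/4, 4374, …
Weyl lclm of L_f,L_g ⇒ L₀ (ord ≤ 4).
h=∫h₀ ⇒ L = L₀·Dx.
L = (165 + 18·x + 27·x^2)·Dx^2 + (19 + 63·x + 27·x^2 + 27·x^3)·Dx^3 + (165 + 18·x + 27·x^2)·Dx^4 + (19 + 63·x + 27·x^2 + 27·x^3)·Dx^5  (order 5).
h: a_k = 0, 3, 3, -7/2, 9/2, -323/40, 81/5, -58321/1680, 2187/28, -22044959/120960, …
ICs: h(0) = 0, h′(0) = 3, h′′(0) = 6, h′′′(0) = -21, h′′′′(0) = 108.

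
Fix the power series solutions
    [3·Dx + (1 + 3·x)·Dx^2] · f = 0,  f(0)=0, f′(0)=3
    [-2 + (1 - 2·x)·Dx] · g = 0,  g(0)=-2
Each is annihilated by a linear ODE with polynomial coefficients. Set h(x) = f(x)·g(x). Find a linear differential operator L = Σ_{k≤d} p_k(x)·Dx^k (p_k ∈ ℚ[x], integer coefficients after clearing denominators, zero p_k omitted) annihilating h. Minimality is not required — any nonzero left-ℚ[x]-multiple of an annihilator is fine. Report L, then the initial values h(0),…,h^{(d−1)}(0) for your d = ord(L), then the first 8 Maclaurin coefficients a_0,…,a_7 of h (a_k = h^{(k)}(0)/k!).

f: a_k = 0, 3, -9/2, 9, -81/4, 243/5, -243/2, 2187/7, …
g: a_k = -2, -4, -8, -16, -32, -64, -128, -256, …
Product ⇒ symmetric product L₀, ord ≤ 2.
L = 6 + (1 + 18·x)·Dx + (-1 - x + 6·x^2)·Dx^2  (order 2).
h: a_k = 0, -6, -3, -24, -15/2, -561/5, 93/5, -20568/35, …
ICs: h(0) = 0, h′(0) = -6.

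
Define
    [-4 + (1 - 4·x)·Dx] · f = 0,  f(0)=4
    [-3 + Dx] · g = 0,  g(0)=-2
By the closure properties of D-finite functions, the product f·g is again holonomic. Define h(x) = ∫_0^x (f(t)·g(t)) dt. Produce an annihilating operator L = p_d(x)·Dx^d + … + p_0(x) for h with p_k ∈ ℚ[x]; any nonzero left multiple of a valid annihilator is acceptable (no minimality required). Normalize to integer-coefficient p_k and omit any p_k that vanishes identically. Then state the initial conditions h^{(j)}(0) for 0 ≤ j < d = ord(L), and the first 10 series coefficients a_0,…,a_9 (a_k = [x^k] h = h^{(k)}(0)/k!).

L = (7 - 12·x)·Dx + (-1 + 4·x)·Dx^2  (order 2).
h: a_k = 0, -8, -28, -260/3, -269, -4331/5, -86701/30, -693689/70, -3884707/112, -88793407/720, …
ICs: h(0) = 0, h′(0) = -8.

f: a_k = 4, 16, 64, 256, 1024, 4096, 16384, 65536, 262144, 1048576, …
g: a_k = -2, -6, -9, -9, -27/4, -81/20, -81/40, -243/280, -729/2240, -243/2240, …
f·g: L₀ = L_f ⊗_s L_g, ord ≤ 1·1.
∫: right-multiply L₀ by Dx.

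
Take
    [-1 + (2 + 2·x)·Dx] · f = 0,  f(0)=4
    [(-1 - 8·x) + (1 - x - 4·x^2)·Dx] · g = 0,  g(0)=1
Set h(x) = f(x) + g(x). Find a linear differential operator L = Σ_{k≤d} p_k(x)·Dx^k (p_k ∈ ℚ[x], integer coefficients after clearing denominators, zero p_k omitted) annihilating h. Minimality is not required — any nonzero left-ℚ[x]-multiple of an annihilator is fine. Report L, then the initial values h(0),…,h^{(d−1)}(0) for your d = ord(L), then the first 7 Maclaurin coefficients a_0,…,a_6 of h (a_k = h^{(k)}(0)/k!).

L = (21 + 75·x + 228·x^2 + 160·x^3) + (-41 - 174·x - 609·x^2 - 872·x^3 - 400·x^4)·Dx + (2 + 38·x + 30·x^2 - 198·x^3 - 352·x^4 - 160·x^5)·Dx^2  (order 2).
h: a_k = 5, 3, 9/2, 37/4, 923/32, 4167/64, 46315/256, …
ICs: h(0) = 5, h′(0) = 3.

f: a_k = 4, 2, -1/2, 1/4, -5/32, 7/64, -21/256, …
g: a_k = 1, 1, 5, 9, 29, 65, 181, …
Sum ⇒ L₀ = lclm(L_f,L_g) in ℚ(x)⟨Dx⟩.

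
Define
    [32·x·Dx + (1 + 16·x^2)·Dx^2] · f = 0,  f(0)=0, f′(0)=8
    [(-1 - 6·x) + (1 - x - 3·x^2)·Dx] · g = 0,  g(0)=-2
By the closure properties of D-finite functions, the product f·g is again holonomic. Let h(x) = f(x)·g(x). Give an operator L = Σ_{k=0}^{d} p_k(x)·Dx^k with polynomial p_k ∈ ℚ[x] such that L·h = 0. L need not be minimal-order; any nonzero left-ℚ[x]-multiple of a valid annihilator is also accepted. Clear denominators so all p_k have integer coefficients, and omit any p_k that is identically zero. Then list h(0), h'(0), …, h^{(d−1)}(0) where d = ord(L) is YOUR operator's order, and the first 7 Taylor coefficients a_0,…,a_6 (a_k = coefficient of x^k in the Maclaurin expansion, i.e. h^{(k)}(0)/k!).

f: a_k = 0, 8, 0, -128/3, 0, 2048/5, 0, …
g: a_k = -2, -2, -8, -14, -38, -80, -194, …
L₀ := L_f ⊗_s L_g (sym. prod.), ord ≤ 2.
L = (6 + 32·x + 288·x^2) + (2 - 20·x + 64·x^2 + 288·x^3)·Dx + (-1 + x - 13·x^2 + 16·x^3 + 48·x^4)·Dx^2  (order 2).
h: a_k = 0, -16, -16, 64/3, -80/3, -11728/15, -12928/15, …
ICs: h(0) = 0, h′(0) = -16.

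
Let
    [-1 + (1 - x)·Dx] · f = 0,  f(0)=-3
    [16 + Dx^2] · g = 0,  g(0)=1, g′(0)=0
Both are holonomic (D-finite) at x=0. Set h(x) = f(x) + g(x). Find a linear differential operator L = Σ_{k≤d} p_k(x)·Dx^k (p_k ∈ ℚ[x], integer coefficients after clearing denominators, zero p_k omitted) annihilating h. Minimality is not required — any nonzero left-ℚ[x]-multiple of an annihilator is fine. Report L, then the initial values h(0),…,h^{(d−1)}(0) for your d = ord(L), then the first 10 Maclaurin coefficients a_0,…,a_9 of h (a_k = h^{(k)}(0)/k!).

f: a_k = -3, -3, -3, -3, -3, -3, -3, -3, -3, -3, …
g: a_k = 1, 0, -8, 0, 32/3, 0, -256/45, 0, 512/315, 0, …
Weyl lclm of L_f,L_g ⇒ L₀ (ord ≤ 3).
L = (176 - 256·x + 128·x^2) + (-144 + 400·x - 384·x^2 + 128·x^3)·Dx + (11 - 16·x + 8·x^2)·Dx^2 + (-9 + 25·x - 24·x^2 + 8·x^3)·Dx^3  (order 3).
h: a_k = -2, -3, -11, -3, 23/3, -3, -391/45, -3, -433/315, -3, …
ICs: h(0) = -2, h′(0) = -3, h′′(0) = -22.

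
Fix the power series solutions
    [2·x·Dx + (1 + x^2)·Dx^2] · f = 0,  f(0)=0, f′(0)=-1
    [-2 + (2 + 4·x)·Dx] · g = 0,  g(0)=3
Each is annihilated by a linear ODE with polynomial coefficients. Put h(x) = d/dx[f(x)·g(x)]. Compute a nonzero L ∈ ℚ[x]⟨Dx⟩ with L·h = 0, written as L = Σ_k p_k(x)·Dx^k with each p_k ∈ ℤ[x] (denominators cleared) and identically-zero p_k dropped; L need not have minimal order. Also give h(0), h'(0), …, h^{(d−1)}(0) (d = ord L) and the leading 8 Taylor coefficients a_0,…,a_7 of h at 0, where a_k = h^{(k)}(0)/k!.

L = (-1 + 20·x + 20·x^2 - 12·x^3 - 3·x^4) + (8 + 30·x + 54·x^2 + 34·x^3 - 42·x^4 - 12·x^5)·Dx + (3 + 10·x + 6·x^2 - 2·x^3 - x^4 - 12·x^5 - 4·x^6)·Dx^2  (order 2).
h: a_k = -3, -6, 15/2, -2, 31/8, -327/20, 2263/80, -2903/70, …
ICs: h(0) = -3, h′(0) = -6.

f: a_k = 0, -1, 0, 1/3, 0, -1/5, 0, 1/7, …
g: a_k = 3, 3, -3/2, 3/2, -15/8, 21/8, -63/16, 99/16, …
Product ⇒ symmetric product L₀, ord ≤ 2.
Differentiate: ansatz ord ≤ ord L₀ ⇒ L.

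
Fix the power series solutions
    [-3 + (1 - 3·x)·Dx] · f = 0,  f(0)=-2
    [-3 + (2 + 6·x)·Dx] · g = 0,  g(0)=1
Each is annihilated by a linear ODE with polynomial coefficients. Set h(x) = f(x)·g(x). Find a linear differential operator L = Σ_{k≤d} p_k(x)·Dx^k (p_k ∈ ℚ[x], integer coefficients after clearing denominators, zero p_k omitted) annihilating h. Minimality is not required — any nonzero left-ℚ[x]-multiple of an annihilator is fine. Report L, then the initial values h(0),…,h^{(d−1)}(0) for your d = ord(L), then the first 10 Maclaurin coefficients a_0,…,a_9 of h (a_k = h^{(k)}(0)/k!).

L = (9 + 9·x) + (-2 + 18·x^2)·Dx  (order 1).
h: a_k = -2, -9, -99/4, -621/8, -14499/64, -88695/128, -1049031/512, -6366357/1024, -302770467/16384, -1830696147/32768, …
ICs: h(0) = -2.

f: a_k = -2, -6, -18, -54, -162, -486, -1458, -4374, -13122, -39366, …
g: a_k = 1, 3/2, -9/8, 27/16, -405/128, 1701/256, -15309/1024, 72171/2048, -2814669/32768, 14073345/65536, …
f·g: L₀ = L_f ⊗_s L_g, ord ≤ 1·1.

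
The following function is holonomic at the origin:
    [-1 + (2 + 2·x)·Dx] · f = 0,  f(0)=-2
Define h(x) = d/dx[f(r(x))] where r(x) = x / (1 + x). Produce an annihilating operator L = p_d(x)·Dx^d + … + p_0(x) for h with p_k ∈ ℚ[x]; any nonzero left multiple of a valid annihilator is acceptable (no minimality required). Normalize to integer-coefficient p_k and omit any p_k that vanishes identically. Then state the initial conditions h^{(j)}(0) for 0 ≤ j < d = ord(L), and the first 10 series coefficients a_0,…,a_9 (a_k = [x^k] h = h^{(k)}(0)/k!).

L = (-5 - 8·x) + (-2 - 6·x - 4·x^2)·Dx  (order 1).
h: a_k = -1, 5/2, -39/8, 141/16, -1995/128, 7059/256, -50435/1024, 182461/2048, -5347827/32768, 19815255/65536, …
ICs: h(0) = -1.

f: a_k = -2, -1, 1/4, -1/8, 5/64, -7/128, 21/512, -33/1024, 429/16384, -715/32768, …
f∘r: x↦r, Dx↦Dx/r' in L_f ⇒ L₀.
Differentiate: ansatz ord ≤ ord L₀ ⇒ L.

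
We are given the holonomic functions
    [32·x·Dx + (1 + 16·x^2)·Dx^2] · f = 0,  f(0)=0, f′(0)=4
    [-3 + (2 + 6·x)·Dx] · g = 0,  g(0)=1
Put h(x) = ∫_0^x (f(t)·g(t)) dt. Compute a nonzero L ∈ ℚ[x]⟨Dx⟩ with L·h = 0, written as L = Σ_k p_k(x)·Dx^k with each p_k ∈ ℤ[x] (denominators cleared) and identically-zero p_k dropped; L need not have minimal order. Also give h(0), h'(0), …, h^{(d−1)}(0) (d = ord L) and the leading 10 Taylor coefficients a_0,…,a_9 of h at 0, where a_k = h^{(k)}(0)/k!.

f: a_k = 0, 4, 0, -64/3, 0, 1024/5, 0, -16384/7, 0, 262144/9, …
g: a_k = 1, 3/2, -9/8, 27/16, -405/128, 1701/256, -15309/1024, 72171/2048, -2814669/32768, 14073345/65536, …
L₀ := L_f ⊗_s L_g (sym. prod.), ord ≤ 2.
∫: right-multiply L₀ by Dx.
L = (27 - 192·x - 144·x^2)·Dx + (-12 + 92·x + 576·x^2 + 576·x^3)·Dx^2 + (4 + 24·x + 100·x^2 + 384·x^3 + 576·x^4)·Dx^3  (order 3).
h: a_k = 0, 0, 2, 2, -155/24, -101/20, 34583/960, 95289/2240, -22966919/71680, -18911861/53760, …
ICs: h(0) = 0, h′(0) = 0, h′′(0) = 4.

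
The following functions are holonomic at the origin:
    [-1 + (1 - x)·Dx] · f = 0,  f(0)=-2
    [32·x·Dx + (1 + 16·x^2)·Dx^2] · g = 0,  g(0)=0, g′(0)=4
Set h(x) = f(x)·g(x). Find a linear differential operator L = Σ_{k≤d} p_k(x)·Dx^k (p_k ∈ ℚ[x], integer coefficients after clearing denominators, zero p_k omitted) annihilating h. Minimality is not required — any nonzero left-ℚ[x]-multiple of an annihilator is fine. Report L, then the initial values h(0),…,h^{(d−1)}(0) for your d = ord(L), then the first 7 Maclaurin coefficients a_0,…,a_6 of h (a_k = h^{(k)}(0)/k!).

L = 32·x + (2 - 32·x + 64·x^2)·Dx + (-1 + x - 16·x^2 + 16·x^3)·Dx^2  (order 2).
h: a_k = 0, -8, -8, 104/3, 104/3, -5624/15, -5624/15, …
ICs: h(0) = 0, h′(0) = -8.

f: a_k = -2, -2, -2, -2, -2, -2, -2, …
g: a_k = 0, 4, 0, -64/3, 0, 1024/5, 0, …
L₀ := L_f ⊗_s L_g (sym. prod.), ord ≤ 2.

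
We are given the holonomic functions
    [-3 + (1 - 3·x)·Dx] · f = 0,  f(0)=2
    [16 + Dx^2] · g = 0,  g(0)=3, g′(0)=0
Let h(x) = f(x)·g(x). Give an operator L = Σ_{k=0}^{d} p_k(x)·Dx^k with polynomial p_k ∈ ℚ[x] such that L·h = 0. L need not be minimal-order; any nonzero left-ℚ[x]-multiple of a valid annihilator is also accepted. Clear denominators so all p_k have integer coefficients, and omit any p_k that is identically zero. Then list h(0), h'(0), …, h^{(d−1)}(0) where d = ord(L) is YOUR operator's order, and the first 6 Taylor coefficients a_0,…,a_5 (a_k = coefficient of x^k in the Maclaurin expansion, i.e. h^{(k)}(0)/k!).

L = (-16 + 48·x) + 6·Dx + (-1 + 3·x)·Dx^2  (order 2).
h: a_k = 6, 18, 6, 18, 118, 354, …
ICs: h(0) = 6, h′(0) = 18.

f: a_k = 2, 6, 18, 54, 162, 486, …
g: a_k = 3, 0, -24, 0, 32, 0, …
L₀ := L_f ⊗_s L_g (sym. prod.), ord ≤ 2.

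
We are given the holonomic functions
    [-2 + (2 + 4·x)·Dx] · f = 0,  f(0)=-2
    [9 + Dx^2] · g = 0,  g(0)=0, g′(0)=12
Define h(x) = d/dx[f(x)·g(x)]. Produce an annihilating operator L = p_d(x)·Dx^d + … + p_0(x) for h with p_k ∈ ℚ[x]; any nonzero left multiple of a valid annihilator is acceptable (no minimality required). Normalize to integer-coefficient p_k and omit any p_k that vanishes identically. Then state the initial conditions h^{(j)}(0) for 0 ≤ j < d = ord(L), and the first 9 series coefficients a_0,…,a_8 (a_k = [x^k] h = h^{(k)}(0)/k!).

f: a_k = -2, -2, 1, -1, 5/4, -7/4, 21/8, -33/8, 429/64, …
g: a_k = 0, 12, 0, -18, 0, 81/10, 0, -243/140, 0, …
h₀=f·g: eliminate ⇒ L₀, order ≤ 1·2.
Differentiate: ansatz ord ≤ ord L₀ ⇒ L.
L = (14 + 84·x + 192·x^2 + 216·x^3 + 108·x^4) + (-1 - 8·x - 18·x^2 - 12·x^3)·Dx + (1 + 7·x + 19·x^2 + 24·x^3 + 12·x^4)·Dx^2  (order 2).
h: a_k = -24, -48, 144, 96, -96, -576/5, 144, -6336/35, 2592/7, …
ICs: h(0) = -24, h′(0) = -48.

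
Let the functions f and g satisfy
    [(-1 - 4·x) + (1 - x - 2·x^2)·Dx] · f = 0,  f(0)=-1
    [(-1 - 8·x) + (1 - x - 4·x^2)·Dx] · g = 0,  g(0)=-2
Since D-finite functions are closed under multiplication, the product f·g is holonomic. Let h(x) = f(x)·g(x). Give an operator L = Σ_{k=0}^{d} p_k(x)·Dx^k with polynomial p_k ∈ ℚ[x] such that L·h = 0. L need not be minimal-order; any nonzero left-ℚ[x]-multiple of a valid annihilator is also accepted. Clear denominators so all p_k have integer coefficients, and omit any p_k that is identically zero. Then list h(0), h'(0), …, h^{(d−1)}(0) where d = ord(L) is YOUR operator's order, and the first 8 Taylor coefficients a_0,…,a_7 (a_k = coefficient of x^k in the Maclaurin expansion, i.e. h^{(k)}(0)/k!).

f: a_k = -1, -1, -3, -5, -11, -21, -43, -85, …
g: a_k = -2, -2, -10, -18, -58, -130, -362, -882, …
Product ⇒ symmetric product L₀, ord ≤ 1.
L = (-2 - 10·x + 18·x^2 + 32·x^3) + (1 - 2·x - 5·x^2 + 6·x^3 + 8·x^4)·Dx  (order 1).
h: a_k = 2, 4, 18, 44, 138, 356, 994, 2588, …
ICs: h(0) = 2.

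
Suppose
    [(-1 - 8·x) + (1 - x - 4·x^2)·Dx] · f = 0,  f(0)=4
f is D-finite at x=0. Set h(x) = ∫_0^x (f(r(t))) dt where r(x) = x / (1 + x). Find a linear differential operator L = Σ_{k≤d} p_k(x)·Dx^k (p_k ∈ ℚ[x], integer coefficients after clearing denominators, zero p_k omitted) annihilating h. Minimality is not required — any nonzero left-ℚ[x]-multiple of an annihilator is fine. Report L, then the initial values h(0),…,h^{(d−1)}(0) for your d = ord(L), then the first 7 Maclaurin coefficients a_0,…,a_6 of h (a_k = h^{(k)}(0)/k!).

f: a_k = 4, 4, 20, 36, 116, 260, 724, …
Change of var in L_f (x↦r) gives L₀.
h=∫h₀ ⇒ L = L₀·Dx.
L = (1 + 9·x)·Dx + (-1 - 2·x + 3·x^2 + 4·x^3)·Dx^2  (order 2).
h: a_k = 0, 4, 2, 16/3, 0, 64/5, -32/3, …
ICs: h(0) = 0, h′(0) = 4.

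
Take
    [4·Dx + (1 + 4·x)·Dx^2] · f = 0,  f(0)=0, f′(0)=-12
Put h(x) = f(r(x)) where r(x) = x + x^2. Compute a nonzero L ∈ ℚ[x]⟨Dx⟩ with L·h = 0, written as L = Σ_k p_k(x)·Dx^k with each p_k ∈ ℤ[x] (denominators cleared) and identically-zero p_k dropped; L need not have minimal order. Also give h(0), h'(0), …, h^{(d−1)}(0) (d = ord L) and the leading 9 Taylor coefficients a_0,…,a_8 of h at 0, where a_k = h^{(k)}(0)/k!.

L = 2·Dx + (1 + 2·x)·Dx^2  (order 2).
h: a_k = 0, -12, 12, -16, 24, -192/5, 64, -768/7, 192, …
ICs: h(0) = 0, h′(0) = -12.

f: a_k = 0, -12, 24, -64, 192, -3072/5, 2048, -49152/7, 24576, …
Change of var in L_f (x↦r) gives L₀.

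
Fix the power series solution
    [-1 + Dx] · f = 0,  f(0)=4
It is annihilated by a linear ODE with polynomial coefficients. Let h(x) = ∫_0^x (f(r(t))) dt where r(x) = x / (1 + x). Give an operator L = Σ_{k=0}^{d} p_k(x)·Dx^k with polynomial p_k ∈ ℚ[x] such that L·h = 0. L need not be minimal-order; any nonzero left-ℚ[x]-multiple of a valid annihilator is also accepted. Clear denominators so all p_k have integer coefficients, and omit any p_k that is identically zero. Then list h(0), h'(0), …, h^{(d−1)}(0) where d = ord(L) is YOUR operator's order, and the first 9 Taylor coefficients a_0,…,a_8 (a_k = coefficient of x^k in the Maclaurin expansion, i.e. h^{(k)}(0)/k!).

L = -Dx + (1 + 2·x + x^2)·Dx^2  (order 2).
h: a_k = 0, 4, 2, -2/3, 1/6, 1/30, -19/180, 151/1260, -1091/10080, …
ICs: h(0) = 0, h′(0) = 4.

f: a_k = 4, 4, 2, 2/3, 1/6, 1/30, 1/180, 1/1260, 1/10080, …
Change of var in L_f (x↦r) gives L₀.
∫: right-multiply L₀ by Dx.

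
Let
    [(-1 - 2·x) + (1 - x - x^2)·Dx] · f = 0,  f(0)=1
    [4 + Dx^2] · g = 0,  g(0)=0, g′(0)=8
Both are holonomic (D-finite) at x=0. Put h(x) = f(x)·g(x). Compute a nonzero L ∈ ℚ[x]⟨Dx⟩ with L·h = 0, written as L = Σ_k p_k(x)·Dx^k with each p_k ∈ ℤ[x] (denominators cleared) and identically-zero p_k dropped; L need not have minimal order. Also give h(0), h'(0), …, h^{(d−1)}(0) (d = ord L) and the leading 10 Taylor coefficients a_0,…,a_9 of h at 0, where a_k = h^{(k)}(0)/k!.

f: a_k = 1, 1, 2, 3, 5, 8, 13, 21, 34, 55, …
g: a_k = 0, 8, 0, -16/3, 0, 16/15, 0, -32/315, 0, 16/2835, …
Product ⇒ symmetric product L₀, ord ≤ 2.
L = (-2 + 4·x + 4·x^2) + (2 + 4·x)·Dx + (-1 + x + x^2)·Dx^2  (order 2).
h: a_k = 0, 8, 8, 32/3, 56/3, 152/5, 736/15, 5000/63, 40456/315, 16832/81, …
ICs: h(0) = 0, h′(0) = 8.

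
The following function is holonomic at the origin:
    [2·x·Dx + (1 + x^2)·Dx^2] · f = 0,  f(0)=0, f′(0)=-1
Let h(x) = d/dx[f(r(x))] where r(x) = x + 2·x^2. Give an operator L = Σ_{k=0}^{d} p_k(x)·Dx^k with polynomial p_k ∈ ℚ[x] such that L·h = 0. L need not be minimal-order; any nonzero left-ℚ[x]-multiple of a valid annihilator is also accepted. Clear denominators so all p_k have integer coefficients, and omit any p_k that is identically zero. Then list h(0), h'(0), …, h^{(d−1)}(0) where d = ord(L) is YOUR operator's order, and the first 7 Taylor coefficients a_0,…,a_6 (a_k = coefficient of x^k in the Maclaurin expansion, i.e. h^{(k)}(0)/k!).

L = (-4 + 2·x + 16·x^2 + 48·x^3 + 48·x^4) + (1 + 4·x + x^2 + 8·x^3 + 20·x^4 + 16·x^5)·Dx  (order 1).
h: a_k = -1, -4, 1, 8, 19, 4, -55, …
ICs: h(0) = -1.

f: a_k = 0, -1, 0, 1/3, 0, -1/5, 0, …
L₀ from L_f via x↦r, Dx↦r'^{-1}Dx.
Differentiate: ansatz ord ≤ ord L₀ ⇒ L.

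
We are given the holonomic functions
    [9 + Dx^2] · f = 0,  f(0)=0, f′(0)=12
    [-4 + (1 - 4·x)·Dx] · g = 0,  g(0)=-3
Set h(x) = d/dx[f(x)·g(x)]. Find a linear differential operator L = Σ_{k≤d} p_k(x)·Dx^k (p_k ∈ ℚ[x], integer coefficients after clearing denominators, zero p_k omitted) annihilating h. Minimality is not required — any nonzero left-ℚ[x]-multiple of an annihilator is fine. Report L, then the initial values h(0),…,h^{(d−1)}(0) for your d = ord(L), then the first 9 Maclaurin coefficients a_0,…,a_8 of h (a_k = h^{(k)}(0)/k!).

f: a_k = 0, 12, 0, -18, 0, 81/10, 0, -243/140, 0, …
g: a_k = -3, -12, -48, -192, -768, -3072, -12288, -49152, -196608, …
Product ⇒ symmetric product L₀, ord ≤ 2.
Derive L from L₀ (diff closure).
L = (-23 - 72·x + 144·x^2) + (-8 + 32·x)·Dx + (1 - 8·x + 16·x^2)·Dx^2  (order 2).
h: a_k = -36, -288, -1566, -8352, -83763/2, -1005156/5, -18762183/20, -150097464/35, -21614041377/1120, …
ICs: h(0) = -36, h′(0) = -288.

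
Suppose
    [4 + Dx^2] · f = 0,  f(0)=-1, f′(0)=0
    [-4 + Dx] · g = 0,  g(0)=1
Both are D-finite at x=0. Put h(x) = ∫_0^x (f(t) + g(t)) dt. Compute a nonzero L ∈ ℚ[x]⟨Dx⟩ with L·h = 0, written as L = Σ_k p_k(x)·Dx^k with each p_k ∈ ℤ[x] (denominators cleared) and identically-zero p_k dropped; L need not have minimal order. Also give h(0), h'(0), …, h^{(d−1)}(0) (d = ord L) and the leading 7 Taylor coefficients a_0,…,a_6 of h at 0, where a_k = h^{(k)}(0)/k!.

L = -16·Dx + 4·Dx^2 - 4·Dx^3 + Dx^4  (order 4).
h: a_k = 0, 0, 2, 10/3, 8/3, 2, 64/45, …
ICs: h(0) = 0, h′(0) = 0, h′′(0) = 4, h′′′(0) = 20.

f: a_k = -1, 0, 2, 0, -2/3, 0, 4/45, …
g: a_k = 1, 4, 8, 32/3, 32/3, 128/15, 256/45, …
L₀ := lclm(L_f,L_g); ord L₀ ≤ 2+1.
h=∫h₀ ⇒ L = L₀·Dx.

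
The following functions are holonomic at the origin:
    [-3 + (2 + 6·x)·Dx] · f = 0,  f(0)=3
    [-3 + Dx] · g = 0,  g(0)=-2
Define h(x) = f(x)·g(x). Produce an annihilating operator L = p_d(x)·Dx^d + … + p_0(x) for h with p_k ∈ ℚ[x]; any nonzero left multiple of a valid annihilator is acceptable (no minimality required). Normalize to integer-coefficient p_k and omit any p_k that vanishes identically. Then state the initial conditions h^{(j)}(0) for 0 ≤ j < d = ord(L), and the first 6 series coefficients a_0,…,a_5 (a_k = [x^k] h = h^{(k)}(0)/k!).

f: a_k = 3, 9/2, -27/8, 81/16, -1215/128, 5103/256, …
g: a_k = -2, -6, -9, -9, -27/4, -81/20, …
h₀=f·g: eliminate ⇒ L₀, order ≤ 1·1.
L = (-9 - 18·x) + (2 + 6·x)·Dx  (order 1).
h: a_k = -6, -27, -189/4, -459/8, -2673/64, -26001/640, …
ICs: h(0) = -6.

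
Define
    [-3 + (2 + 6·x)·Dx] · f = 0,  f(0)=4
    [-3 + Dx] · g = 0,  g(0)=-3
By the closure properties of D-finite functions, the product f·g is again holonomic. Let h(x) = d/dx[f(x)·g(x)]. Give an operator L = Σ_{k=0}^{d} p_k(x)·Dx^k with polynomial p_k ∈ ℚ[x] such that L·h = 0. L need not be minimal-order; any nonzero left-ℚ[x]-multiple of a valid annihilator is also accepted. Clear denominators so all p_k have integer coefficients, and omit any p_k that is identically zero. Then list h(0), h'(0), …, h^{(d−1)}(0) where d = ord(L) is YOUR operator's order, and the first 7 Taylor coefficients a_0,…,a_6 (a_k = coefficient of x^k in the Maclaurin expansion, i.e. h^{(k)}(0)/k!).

L = (7 + 36·x + 36·x^2) + (-2 - 10·x - 12·x^2)·Dx  (order 1).
h: a_k = -54, -189, -1377/4, -2673/8, -26001/64, 64881/640, -2456001/2560, …
ICs: h(0) = -54.

f: a_k = 4, 6, -9/2, 27/4, -405/32, 1701/64, -15309/256, …
g: a_k = -3, -9, -27/2, -27/2, -81/8, -243/40, -243/80, …
Sym-product of L_f,L_g gives L₀ (≤ ord 1).
Differentiate: ansatz ord ≤ ord L₀ ⇒ L.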